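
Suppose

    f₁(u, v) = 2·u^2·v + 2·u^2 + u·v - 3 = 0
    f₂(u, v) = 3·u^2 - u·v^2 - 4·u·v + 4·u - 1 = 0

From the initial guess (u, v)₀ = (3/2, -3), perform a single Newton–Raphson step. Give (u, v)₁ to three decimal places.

(0.457, -2.856)

At (3/2, -3): F = (-16.500, 16.250).
Jacobian J = [[4·u·v + 4·u + v, 2·u^2 + u], [6·u - v^2 - 4·v + 4, -2·u·v - 4·u]].
At the point, J = [[-15.000, 6.000], [16.000, 3.000]] (det J = -141.000).
Solving J·Δ = −F gives Δ = (-1.043, 0.144).
Then the next iterate is (u, v)₁ = (0.457, -2.856).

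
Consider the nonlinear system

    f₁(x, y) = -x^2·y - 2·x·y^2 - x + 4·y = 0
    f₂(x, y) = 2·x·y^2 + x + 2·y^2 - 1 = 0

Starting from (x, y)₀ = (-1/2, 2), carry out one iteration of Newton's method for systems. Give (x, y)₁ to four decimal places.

(-0.2072, 0.7161)

At (-1/2, 2): F = (12.0000, 2.5000).
Jacobian J = [[-2·x·y - 2·y^2 - 1, -x^2 - 4·x·y + 4], [2·y^2 + 1, 4·x·y + 4·y]].
At the point, J = [[-7.0000, 7.7500], [9.0000, 4.0000]] (det J = -97.7500).
Solving J·Δ = −F gives Δ = (0.2928, -1.2839).
Then the next iterate is (x, y)₁ = (-0.2072, 0.7161).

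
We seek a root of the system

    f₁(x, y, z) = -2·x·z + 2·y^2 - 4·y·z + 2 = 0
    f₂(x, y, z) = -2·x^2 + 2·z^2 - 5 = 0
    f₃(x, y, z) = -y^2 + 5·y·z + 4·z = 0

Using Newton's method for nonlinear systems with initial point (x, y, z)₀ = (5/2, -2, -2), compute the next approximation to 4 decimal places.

At (5/2, -2, -2): F = (4.0000, -9.5000, 8.0000).
Jacobian J = [[-2·z, 4·y - 4·z, -2·x - 4·y], [-4·x, 0, 4·z], [0, -2·y + 5·z, 5·y + 4]].
At the point, J = [[4.0000, 0.0000, 3.0000], [-10.0000, 0.0000, -8.0000], [0.0000, -6.0000, -6.0000]] (det J = -12.0000).
Solving J·Δ = −F gives Δ = (-1.7500, 0.3333, 1.0000).
Then the next iterate is (x, y, z)₁ = (0.7500, -1.6667, -1.0000).

(0.7500, -1.6667, -1.0000)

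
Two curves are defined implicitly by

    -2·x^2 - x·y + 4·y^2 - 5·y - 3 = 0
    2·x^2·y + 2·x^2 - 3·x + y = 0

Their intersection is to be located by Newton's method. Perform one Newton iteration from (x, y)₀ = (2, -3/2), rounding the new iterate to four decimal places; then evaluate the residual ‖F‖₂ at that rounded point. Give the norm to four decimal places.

4.1748

At (2, -3/2): F = (8.5000, -11.5000).
Jacobian J = [[-4·x - y, -x + 8·y - 5], [4·x·y + 4·x - 3, 2·x^2 + 1]].
At the point, J = [[-6.5000, -19.0000], [-7.0000, 9.0000]] (det J = -191.5000).
Solving J·Δ = −F gives Δ = (-0.7415, 0.7010).
Then the next iterate is (x, y)₁ = (1.2585, -0.7990).
Re-evaluating at (1.2585, -0.7990): F = (1.386501, -3.937803), so ‖F‖₂ = 4.1748.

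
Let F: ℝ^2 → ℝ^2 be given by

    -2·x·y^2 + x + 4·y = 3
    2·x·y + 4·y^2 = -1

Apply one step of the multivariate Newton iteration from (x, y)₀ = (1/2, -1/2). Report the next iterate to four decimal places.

At (1/2, -1/2): F = (-4.7500, 1.5000).
Jacobian J = [[-2·y^2 + 1, -4·x·y + 4], [2·y, 2·x + 8·y]].
At the point, J = [[0.5000, 5.0000], [-1.0000, -3.0000]] (det J = 3.5000).
Solving J·Δ = −F gives Δ = (-1.9286, 1.1429).
Then the next iterate is (x, y)₁ = (-1.4286, 0.6429).

(-1.4286, 0.6429)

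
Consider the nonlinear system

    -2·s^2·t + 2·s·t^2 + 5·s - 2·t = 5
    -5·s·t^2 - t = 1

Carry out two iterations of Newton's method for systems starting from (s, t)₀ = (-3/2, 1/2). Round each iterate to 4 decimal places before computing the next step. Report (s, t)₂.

At (-3/2, 1/2): F = (-16.5000, 0.3750).
Jacobian J = [[-4·s·t + 2·t^2 + 5, -2·s^2 + 4·s·t - 2], [-5·t^2, -10·s·t - 1]].
At the point, J = [[8.5000, -9.5000], [-1.2500, 6.5000]] (det J = 43.3750).
Solving J·Δ = −F gives Δ = (2.3905, 0.4020).
Then the next iterate is (s, t)₁ = (0.8905, 0.9020).
Round to (0.8905, 0.9020) and repeat: F = (-2.333026, -5.524572), J = [[3.414284, -0.373056], [-4.068020, -9.032310]].
Δ = (0.5876, -0.8763), so (s, t)₂ = (1.4781, 0.0257).

(1.4781, 0.0257)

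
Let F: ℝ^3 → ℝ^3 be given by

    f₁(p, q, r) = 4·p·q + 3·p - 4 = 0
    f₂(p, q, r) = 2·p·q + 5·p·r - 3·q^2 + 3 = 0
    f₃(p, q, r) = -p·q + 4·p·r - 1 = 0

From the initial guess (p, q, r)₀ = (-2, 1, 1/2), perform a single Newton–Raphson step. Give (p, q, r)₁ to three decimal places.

At (-2, 1, 1/2): F = (-18.000, -9.000, -3.000).
Jacobian J = [[4·q + 3, 4·p, 0], [2·q + 5·r, 2·p - 6·q, 5·p], [-q + 4·r, -p, 4·p]].
At the point, J = [[7.000, -8.000, 0.000], [4.500, -10.000, -10.000], [1.000, 2.000, -8.000]] (det J = 492.000).
Solving J·Δ = −F gives Δ = (2.976, 0.354, 0.085).
Then the next iterate is (p, q, r)₁ = (0.976, 1.354, 0.585).

(0.976, 1.354, 0.585)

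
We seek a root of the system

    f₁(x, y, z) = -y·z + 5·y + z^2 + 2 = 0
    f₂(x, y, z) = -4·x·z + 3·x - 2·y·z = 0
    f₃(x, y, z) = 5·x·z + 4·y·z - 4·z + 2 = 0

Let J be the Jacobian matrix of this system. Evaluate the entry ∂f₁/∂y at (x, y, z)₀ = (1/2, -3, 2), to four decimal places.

∂f₁/∂y = -z + 5.
At (1/2, -3, 2) this is 3.0000.

3.0000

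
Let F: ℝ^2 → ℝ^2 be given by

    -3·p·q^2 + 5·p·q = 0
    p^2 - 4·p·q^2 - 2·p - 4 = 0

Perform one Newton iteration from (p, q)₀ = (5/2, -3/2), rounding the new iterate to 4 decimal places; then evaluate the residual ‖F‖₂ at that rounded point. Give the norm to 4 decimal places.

At (5/2, -3/2): F = (-35.6250, -25.2500).
Jacobian J = [[-3·q^2 + 5·q, -6·p·q + 5·p], [2·p - 4·q^2 - 2, -8·p·q]].
At the point, J = [[-14.2500, 35.0000], [-6.0000, 30.0000]] (det J = -217.5000).
Solving J·Δ = −F gives Δ = (-0.8506, 0.6716).
Then the next iterate is (p, q)₁ = (1.6494, -0.8284).
Re-evaluating at (1.6494, -0.8284): F = (-10.227500, -9.105860), so ‖F‖₂ = 13.6937.

13.6937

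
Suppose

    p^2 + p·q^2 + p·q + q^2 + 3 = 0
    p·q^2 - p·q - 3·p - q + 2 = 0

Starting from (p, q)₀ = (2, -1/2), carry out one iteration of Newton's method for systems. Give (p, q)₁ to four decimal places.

(0.2976, -0.1339)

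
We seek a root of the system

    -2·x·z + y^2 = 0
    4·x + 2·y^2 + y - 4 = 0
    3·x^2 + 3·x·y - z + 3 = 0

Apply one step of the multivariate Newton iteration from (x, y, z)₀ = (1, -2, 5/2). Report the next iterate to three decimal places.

At (1, -2, 5/2): F = (-1.000, 6.000, -2.500).
Jacobian J = [[-2·z, 2·y, -2·x], [4, 4·y + 1, 0], [6·x + 3·y, 3·x, -1]].
At the point, J = [[-5.000, -4.000, -2.000], [4.000, -7.000, 0.000], [0.000, 3.000, -1.000]] (det J = -75.000).
Solving J·Δ = −F gives Δ = (-0.427, 0.613, -0.660).
Then the next iterate is (x, y, z)₁ = (0.573, -1.387, 1.840).

(0.573, -1.387, 1.840)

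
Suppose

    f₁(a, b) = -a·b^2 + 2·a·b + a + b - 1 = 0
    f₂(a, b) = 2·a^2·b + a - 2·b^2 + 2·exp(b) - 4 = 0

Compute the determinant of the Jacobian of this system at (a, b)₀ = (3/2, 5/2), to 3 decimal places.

J = [[-b^2 + 2·b + 1, -2·a·b + 2·a + 1], [4·a·b + 1, 2·a^2 - 4·b + 2·exp(b)]].
At the point, J = [[-0.250, -3.500], [16.000, 18.86499]].
det J = 51.284.

51.284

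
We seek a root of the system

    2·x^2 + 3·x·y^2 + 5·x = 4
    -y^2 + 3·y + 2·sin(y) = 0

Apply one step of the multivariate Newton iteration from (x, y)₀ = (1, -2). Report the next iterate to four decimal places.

(1.3807, -0.0838)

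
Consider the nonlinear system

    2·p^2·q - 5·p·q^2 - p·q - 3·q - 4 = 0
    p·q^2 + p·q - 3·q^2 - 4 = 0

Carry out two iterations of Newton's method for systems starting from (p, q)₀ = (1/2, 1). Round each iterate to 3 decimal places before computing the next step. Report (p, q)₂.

(-6.012, 1.337)

At (1/2, 1): F = (-9.500, -6.000).
Jacobian J = [[4·p·q - 5·q^2 - q, 2·p^2 - 10·p·q - p - 3], [q^2 + q, 2·p·q + p - 6·q]].
At the point, J = [[-4.000, -8.000], [2.000, -4.500]] (det J = 34.000).
Solving J·Δ = −F gives Δ = (0.154, -1.265).
Then the next iterate is (p, q)₁ = (0.654, -0.265).
Round to (0.654, -0.265) and repeat: F = (-3.48802, -4.33806), J = [[-0.77937, -1.06547], [-0.19478, 1.89738]].
Δ = (-6.666, 1.602), so (p, q)₂ = (-6.012, 1.337).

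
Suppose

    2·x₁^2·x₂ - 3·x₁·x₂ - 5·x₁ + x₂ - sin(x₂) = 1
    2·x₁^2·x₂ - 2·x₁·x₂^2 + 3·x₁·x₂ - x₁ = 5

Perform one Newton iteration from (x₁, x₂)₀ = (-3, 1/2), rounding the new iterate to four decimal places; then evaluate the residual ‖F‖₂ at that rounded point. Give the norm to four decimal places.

877.7999

At (-3, 1/2): F = (27.520574, 4.0000).
Jacobian J = [[4·x₁·x₂ - 3·x₂ - 5, 2·x₁^2 - 3·x₁ - cos(x₂) + 1], [4·x₁·x₂ - 2·x₂^2 + 3·x₂ - 1, 2·x₁^2 - 4·x₁·x₂ + 3·x₁]].
At the point, J = [[-12.5000, 27.122417], [-6.0000, 15.0000]] (det J = -24.765495).
Solving J·Δ = −F gives Δ = (12.2880, 4.6485).
Then the next iterate is (x₁, x₂)₁ = (9.2880, 5.1485).
Re-evaluating at (9.2880, 5.1485): F = (703.447820, 525.065524), so ‖F‖₂ = 877.7999.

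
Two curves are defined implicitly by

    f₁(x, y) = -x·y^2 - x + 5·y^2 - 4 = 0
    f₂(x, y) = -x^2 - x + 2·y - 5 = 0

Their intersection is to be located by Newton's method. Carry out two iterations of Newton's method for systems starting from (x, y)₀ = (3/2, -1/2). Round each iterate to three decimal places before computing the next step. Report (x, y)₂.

(5.930, -1.867)

At (3/2, -1/2): F = (-4.625, -9.750).
Jacobian J = [[-y^2 - 1, -2·x·y + 10·y], [-2·x - 1, 2]].
At the point, J = [[-1.250, -3.500], [-4.000, 2.000]] (det J = -16.500).
Solving J·Δ = −F gives Δ = (-2.629, -0.383).
Then the next iterate is (x, y)₁ = (-1.129, -0.883).
Round to (-1.129, -0.883) and repeat: F = (1.90771, -6.91164), J = [[-1.77969, -10.82381], [1.258, 2.000]].
Δ = (7.059, -0.984), so (x, y)₂ = (5.930, -1.867).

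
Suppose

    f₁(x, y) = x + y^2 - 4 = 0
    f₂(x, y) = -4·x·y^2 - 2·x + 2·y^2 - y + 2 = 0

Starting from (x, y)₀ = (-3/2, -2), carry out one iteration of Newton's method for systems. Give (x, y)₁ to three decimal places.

At (-3/2, -2): F = (-1.500, 39.000).
Jacobian J = [[1, 2·y], [-4·y^2 - 2, -8·x·y + 4·y - 1]].
At the point, J = [[1.000, -4.000], [-18.000, -33.000]] (det J = -105.000).
Solving J·Δ = −F gives Δ = (1.957, 0.114).
Then the next iterate is (x, y)₁ = (0.457, -1.886).

(0.457, -1.886)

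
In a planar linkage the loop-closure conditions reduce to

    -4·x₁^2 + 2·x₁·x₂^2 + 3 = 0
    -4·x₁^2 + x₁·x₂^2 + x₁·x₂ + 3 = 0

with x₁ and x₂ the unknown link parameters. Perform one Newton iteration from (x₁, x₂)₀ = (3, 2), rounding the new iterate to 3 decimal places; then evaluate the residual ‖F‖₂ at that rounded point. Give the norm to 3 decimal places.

At (3, 2): F = (-9.000, -15.000).
Jacobian J = [[-8·x₁ + 2·x₂^2, 4·x₁·x₂], [-8·x₁ + x₂^2 + x₂, 2·x₁·x₂ + x₁]].
At the point, J = [[-16.000, 24.000], [-18.000, 15.000]] (det J = 192.000).
Solving J·Δ = −F gives Δ = (-1.172, -0.406).
Then the next iterate is (x₁, x₂)₁ = (1.828, 1.594).
Re-evaluating at (1.828, 1.594): F = (-1.07704, -2.80786), so ‖F‖₂ = 3.007.

3.007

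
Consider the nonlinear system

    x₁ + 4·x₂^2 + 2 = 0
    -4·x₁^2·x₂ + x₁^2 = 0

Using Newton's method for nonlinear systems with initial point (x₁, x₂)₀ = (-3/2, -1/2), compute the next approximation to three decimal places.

At (-3/2, -1/2): F = (1.500, 6.750).
Jacobian J = [[1, 8·x₂], [-8·x₁·x₂ + 2·x₁, -4·x₁^2]].
At the point, J = [[1.000, -4.000], [-9.000, -9.000]] (det J = -45.000).
Solving J·Δ = −F gives Δ = (0.300, 0.450).
Then the next iterate is (x₁, x₂)₁ = (-1.200, -0.050).

(-1.200, -0.050)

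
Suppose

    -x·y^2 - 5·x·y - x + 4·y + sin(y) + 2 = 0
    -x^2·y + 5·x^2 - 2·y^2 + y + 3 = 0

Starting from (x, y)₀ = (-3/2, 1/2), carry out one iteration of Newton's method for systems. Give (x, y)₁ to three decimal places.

(-0.423, 0.063)

At (-3/2, 1/2): F = (10.10443, 13.125).
Jacobian J = [[-y^2 - 5·y - 1, -2·x·y - 5·x + cos(y) + 4], [-2·x·y + 10·x, -x^2 - 4·y + 1]].
At the point, J = [[-3.750, 13.87758], [-13.500, -3.250]] (det J = 199.53486).
Solving J·Δ = −F gives Δ = (1.077, -0.437).
Then the next iterate is (x, y)₁ = (-0.423, 0.063).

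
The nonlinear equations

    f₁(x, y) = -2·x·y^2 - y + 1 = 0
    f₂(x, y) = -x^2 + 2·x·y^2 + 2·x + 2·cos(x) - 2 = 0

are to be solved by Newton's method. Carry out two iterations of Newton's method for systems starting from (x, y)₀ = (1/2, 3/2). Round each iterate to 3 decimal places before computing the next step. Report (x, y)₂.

(-0.051, 0.897)

At (1/2, 3/2): F = (-2.750, 2.75517).
Jacobian J = [[-2·y^2, -4·x·y - 1], [-2·x + 2·y^2 - 2·sin(x) + 2, 4·x·y]].
At the point, J = [[-4.500, -4.000], [4.54115, 3.000]] (det J = 4.66460).
Solving J·Δ = −F gives Δ = (-0.594, -0.019).
Then the next iterate is (x, y)₁ = (-0.094, 1.481).
Round to (-0.094, 1.481) and repeat: F = (-0.06865, -0.61802), J = [[-4.38672, -0.44314], [6.76245, -0.55686]].
Δ = (0.043, -0.584), so (x, y)₂ = (-0.051, 0.897).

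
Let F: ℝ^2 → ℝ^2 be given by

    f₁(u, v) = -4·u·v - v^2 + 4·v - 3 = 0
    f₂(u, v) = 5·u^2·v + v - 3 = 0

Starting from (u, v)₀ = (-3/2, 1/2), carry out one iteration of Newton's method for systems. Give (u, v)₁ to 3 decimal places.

(-1.344, 0.340)

At (-3/2, 1/2): F = (1.750, 3.125).
Jacobian J = [[-4·v, -4·u - 2·v + 4], [10·u·v, 5·u^2 + 1]].
At the point, J = [[-2.000, 9.000], [-7.500, 12.250]] (det J = 43.000).
Solving J·Δ = −F gives Δ = (0.156, -0.160).
Then the next iterate is (u, v)₁ = (-1.344, 0.340).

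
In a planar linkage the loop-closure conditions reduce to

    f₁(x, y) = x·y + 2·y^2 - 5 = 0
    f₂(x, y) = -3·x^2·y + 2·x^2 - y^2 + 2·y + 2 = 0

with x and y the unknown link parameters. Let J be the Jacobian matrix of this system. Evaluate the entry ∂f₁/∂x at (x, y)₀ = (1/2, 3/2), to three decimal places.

∂f₁/∂x = y.
At (1/2, 3/2) this is 1.500.

1.500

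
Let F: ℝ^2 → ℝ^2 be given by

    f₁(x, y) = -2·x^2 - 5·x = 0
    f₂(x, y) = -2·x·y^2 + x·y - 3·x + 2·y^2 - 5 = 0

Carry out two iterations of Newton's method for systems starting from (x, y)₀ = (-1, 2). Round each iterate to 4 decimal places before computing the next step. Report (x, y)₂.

(0.6154, 3.1923)

At (-1, 2): F = (3.0000, 12.0000).
Jacobian J = [[-4·x - 5, 0], [-2·y^2 + y - 3, -4·x·y + x + 4·y]].
At the point, J = [[-1.0000, 0.0000], [-9.0000, 15.0000]] (det J = -15.0000).
Solving J·Δ = −F gives Δ = (3.0000, 1.0000).
Then the next iterate is (x, y)₁ = (2.0000, 3.0000).
Round to (2.0000, 3.0000) and repeat: F = (-18.0000, -23.0000), J = [[-13.0000, 0.0000], [-18.0000, -10.0000]].
Δ = (-1.3846, 0.1923), so (x, y)₂ = (0.6154, 3.1923).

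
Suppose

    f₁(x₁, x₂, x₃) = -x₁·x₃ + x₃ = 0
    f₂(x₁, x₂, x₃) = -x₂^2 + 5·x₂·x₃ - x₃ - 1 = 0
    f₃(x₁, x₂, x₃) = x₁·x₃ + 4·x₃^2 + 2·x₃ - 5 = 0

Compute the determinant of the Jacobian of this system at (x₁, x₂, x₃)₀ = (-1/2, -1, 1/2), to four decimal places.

J = [[-x₃, 0, -x₁ + 1], [0, -2·x₂ + 5·x₃, 5·x₂ - 1], [x₃, 0, x₁ + 8·x₃ + 2]].
At the point, J = [[-0.5000, 0.0000, 1.5000], [0.0000, 4.5000, -6.0000], [0.5000, 0.0000, 5.5000]].
det J = -15.7500.

-15.7500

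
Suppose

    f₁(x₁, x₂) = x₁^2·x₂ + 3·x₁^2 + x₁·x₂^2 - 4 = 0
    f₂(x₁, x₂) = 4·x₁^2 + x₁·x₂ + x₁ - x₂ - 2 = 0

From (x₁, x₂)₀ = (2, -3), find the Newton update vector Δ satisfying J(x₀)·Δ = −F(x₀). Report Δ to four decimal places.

At (2, -3): F = (14.0000, 13.0000).
Jacobian J = [[2·x₁·x₂ + 6·x₁ + x₂^2, x₁^2 + 2·x₁·x₂], [8·x₁ + x₂ + 1, x₁ - 1]].
At the point, J = [[9.0000, -8.0000], [14.0000, 1.0000]] (det J = 121.0000).
Solving J·Δ = −F gives Δ = (-0.9752, 0.6529).

(-0.9752, 0.6529)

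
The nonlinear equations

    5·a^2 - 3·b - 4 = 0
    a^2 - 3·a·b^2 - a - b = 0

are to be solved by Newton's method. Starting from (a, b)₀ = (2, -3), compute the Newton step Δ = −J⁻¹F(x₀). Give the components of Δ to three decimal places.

(-1.159, 0.605)

At (2, -3): F = (25.000, -49.000).
Jacobian J = [[10·a, -3], [2·a - 3·b^2 - 1, -6·a·b - 1]].
At the point, J = [[20.000, -3.000], [-24.000, 35.000]] (det J = 628.000).
Solving J·Δ = −F gives Δ = (-1.159, 0.605).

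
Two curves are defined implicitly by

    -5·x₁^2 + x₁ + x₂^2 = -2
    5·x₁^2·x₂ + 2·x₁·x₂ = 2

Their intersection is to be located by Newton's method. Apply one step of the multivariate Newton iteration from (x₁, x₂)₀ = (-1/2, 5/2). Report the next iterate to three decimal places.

At (-1/2, 5/2): F = (6.500, -1.375).
Jacobian J = [[-10·x₁ + 1, 2·x₂], [10·x₁·x₂ + 2·x₂, 5·x₁^2 + 2·x₁]].
At the point, J = [[6.000, 5.000], [-7.500, 0.250]] (det J = 39.000).
Solving J·Δ = −F gives Δ = (-0.218, -1.038).
Then the next iterate is (x₁, x₂)₁ = (-0.718, 1.462).

(-0.718, 1.462)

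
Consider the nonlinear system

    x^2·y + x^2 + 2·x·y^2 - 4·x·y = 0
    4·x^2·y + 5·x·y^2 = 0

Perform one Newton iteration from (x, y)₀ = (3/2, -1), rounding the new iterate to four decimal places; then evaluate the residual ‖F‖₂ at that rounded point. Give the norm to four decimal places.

At (3/2, -1): F = (9.0000, -1.5000).
Jacobian J = [[2·x·y + 2·x + 2·y^2 - 4·y, x^2 + 4·x·y - 4·x], [8·x·y + 5·y^2, 4·x^2 + 10·x·y]].
At the point, J = [[6.0000, -9.7500], [-7.0000, -6.0000]] (det J = -104.2500).
Solving J·Δ = −F gives Δ = (-0.6583, 0.5180).
Then the next iterate is (x, y)₁ = (0.8417, -0.4820).
Re-evaluating at (0.8417, -0.4820): F = (2.380874, -0.388173), so ‖F‖₂ = 2.4123.

2.4123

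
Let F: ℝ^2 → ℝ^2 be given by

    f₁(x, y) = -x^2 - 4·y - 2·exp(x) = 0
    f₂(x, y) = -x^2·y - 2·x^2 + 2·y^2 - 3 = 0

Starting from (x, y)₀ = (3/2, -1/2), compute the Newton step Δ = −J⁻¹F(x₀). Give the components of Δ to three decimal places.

(-0.477, -0.878)

At (3/2, -1/2): F = (-9.21338, -5.875).
Jacobian J = [[-2·x - 2·exp(x), -4], [-2·x·y - 4·x, -x^2 + 4·y]].
At the point, J = [[-11.96338, -4.000], [-4.500, -4.250]] (det J = 32.84436).
Solving J·Δ = −F gives Δ = (-0.477, -0.878).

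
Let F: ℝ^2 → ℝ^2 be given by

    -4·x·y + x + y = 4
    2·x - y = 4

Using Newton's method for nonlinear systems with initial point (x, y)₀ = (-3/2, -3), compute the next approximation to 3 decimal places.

(0.519, -2.963)

At (-3/2, -3): F = (-26.500, -4.000).
Jacobian J = [[-4·y + 1, -4·x + 1], [2, -1]].
At the point, J = [[13.000, 7.000], [2.000, -1.000]] (det J = -27.000).
Solving J·Δ = −F gives Δ = (2.019, 0.037).
Then the next iterate is (x, y)₁ = (0.519, -2.963).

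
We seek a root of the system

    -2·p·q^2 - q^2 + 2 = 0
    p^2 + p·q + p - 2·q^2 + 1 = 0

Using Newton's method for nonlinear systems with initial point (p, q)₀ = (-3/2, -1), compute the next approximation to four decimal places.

(-0.6176, -0.4412)

At (-3/2, -1): F = (4.0000, 1.2500).
Jacobian J = [[-2·q^2, -4·p·q - 2·q], [2·p + q + 1, p - 4·q]].
At the point, J = [[-2.0000, -4.0000], [-3.0000, 2.5000]] (det J = -17.0000).
Solving J·Δ = −F gives Δ = (0.8824, 0.5588).
Then the next iterate is (p, q)₁ = (-0.6176, -0.4412).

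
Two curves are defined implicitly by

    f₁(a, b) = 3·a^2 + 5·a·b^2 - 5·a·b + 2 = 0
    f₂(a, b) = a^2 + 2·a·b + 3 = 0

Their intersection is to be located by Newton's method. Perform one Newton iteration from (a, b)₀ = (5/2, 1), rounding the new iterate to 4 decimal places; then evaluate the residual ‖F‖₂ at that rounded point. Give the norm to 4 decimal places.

At (5/2, 1): F = (20.7500, 14.2500).
Jacobian J = [[6·a + 5·b^2 - 5·b, 10·a·b - 5·a], [2·a + 2·b, 2·a]].
At the point, J = [[15.0000, 12.5000], [7.0000, 5.0000]] (det J = -12.5000).
Solving J·Δ = −F gives Δ = (-5.9500, 5.4800).
Then the next iterate is (a, b)₁ = (-3.4500, 6.4800).
Re-evaluating at (-3.4500, 6.4800): F = (-574.8469, -29.8095), so ‖F‖₂ = 575.6193.

575.6193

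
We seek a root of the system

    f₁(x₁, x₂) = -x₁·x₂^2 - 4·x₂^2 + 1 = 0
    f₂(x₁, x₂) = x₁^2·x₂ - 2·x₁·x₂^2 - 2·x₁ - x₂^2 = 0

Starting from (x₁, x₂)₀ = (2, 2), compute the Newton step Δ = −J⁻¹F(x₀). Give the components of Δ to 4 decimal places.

(1.0000, -1.1250)

At (2, 2): F = (-23.0000, -16.0000).
Jacobian J = [[-x₂^2, -2·x₁·x₂ - 8·x₂], [2·x₁·x₂ - 2·x₂^2 - 2, x₁^2 - 4·x₁·x₂ - 2·x₂]].
At the point, J = [[-4.0000, -24.0000], [-2.0000, -16.0000]] (det J = 16.0000).
Solving J·Δ = −F gives Δ = (1.0000, -1.1250).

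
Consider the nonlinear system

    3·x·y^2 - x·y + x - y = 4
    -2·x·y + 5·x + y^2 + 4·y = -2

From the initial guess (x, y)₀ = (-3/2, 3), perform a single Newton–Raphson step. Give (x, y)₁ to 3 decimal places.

(-1.737, 1.097)

At (-3/2, 3): F = (-44.500, 24.500).
Jacobian J = [[3·y^2 - y + 1, 6·x·y - x - 1], [-2·y + 5, -2·x + 2·y + 4]].
At the point, J = [[25.000, -26.500], [-1.000, 13.000]] (det J = 298.500).
Solving J·Δ = −F gives Δ = (-0.237, -1.903).
Then the next iterate is (x, y)₁ = (-1.737, 1.097).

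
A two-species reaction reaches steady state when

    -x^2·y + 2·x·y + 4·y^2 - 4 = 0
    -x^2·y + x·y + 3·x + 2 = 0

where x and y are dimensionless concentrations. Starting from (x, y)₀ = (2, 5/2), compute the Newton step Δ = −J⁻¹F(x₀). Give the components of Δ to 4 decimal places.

(1.0200, -0.7950)

At (2, 5/2): F = (21.0000, 3.0000).
Jacobian J = [[-2·x·y + 2·y, -x^2 + 2·x + 8·y], [-2·x·y + y + 3, -x^2 + x]].
At the point, J = [[-5.0000, 20.0000], [-4.5000, -2.0000]] (det J = 100.0000).
Solving J·Δ = −F gives Δ = (1.0200, -0.7950).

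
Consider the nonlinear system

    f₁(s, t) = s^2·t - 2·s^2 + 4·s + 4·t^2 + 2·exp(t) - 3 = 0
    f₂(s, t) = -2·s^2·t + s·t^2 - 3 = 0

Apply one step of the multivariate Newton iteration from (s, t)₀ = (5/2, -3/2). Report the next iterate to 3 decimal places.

(1.886, -0.961)

At (5/2, -3/2): F = (-5.42874, 21.375).
Jacobian J = [[2·s·t - 4·s + 4, s^2 + 8·t + 2·exp(t)], [-4·s·t + t^2, -2·s^2 + 2·s·t]].
At the point, J = [[-13.500, -5.30374], [17.250, -20.000]] (det J = 361.48951).
Solving J·Δ = −F gives Δ = (-0.614, 0.539).
Then the next iterate is (s, t)₁ = (1.886, -0.961).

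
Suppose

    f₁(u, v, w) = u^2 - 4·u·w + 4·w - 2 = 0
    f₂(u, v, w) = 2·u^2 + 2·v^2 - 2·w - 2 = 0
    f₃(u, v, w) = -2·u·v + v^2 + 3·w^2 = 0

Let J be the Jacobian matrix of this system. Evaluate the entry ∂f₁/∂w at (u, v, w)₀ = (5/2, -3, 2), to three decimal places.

∂f₁/∂w = -4·u + 4.
At (5/2, -3, 2) this is -6.000.

-6.000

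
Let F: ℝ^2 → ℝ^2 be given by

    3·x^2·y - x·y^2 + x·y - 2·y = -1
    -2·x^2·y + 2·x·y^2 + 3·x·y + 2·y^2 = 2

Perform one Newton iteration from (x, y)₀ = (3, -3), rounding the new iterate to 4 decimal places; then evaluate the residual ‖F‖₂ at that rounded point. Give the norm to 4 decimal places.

42.5900

At (3, -3): F = (-110.0000, 97.0000).
Jacobian J = [[6·x·y - y^2 + y, 3·x^2 - 2·x·y + x - 2], [-4·x·y + 2·y^2 + 3·y, -2·x^2 + 4·x·y + 3·x + 4·y]].
At the point, J = [[-66.0000, 46.0000], [45.0000, -57.0000]] (det J = 1692.0000).
Solving J·Δ = −F gives Δ = (-1.0686, 0.8582).
Then the next iterate is (x, y)₁ = (1.9314, -2.1418).
Re-evaluating at (1.9314, -2.1418): F = (-31.681706, 28.463586), so ‖F‖₂ = 42.5900.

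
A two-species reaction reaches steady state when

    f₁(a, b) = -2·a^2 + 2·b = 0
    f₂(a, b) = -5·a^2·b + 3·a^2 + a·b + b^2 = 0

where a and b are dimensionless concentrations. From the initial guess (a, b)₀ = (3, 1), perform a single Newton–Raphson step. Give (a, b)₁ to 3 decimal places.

At (3, 1): F = (-16.000, -14.000).
Jacobian J = [[-4·a, 2], [-10·a·b + 6·a + b, -5·a^2 + a + 2·b]].
At the point, J = [[-12.000, 2.000], [-11.000, -40.000]] (det J = 502.000).
Solving J·Δ = −F gives Δ = (-1.331, 0.016).
Then the next iterate is (a, b)₁ = (1.669, 1.016).

(1.669, 1.016)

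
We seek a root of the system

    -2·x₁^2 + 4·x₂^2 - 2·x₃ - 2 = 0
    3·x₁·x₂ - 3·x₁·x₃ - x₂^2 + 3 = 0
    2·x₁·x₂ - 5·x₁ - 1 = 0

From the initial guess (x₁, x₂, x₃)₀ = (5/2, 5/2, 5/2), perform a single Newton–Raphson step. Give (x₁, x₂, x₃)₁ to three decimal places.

(3.523, 2.700, 2.133)

At (5/2, 5/2, 5/2): F = (5.500, -3.250, -1.000).
Jacobian J = [[-4·x₁, 8·x₂, -2], [3·x₂ - 3·x₃, 3·x₁ - 2·x₂, -3·x₁], [2·x₂ - 5, 2·x₁, 0]].
At the point, J = [[-10.000, 20.000, -2.000], [0.000, 2.500, -7.500], [0.000, 5.000, 0.000]] (det J = -375.000).
Solving J·Δ = −F gives Δ = (1.023, 0.200, -0.367).
Then the next iterate is (x₁, x₂, x₃)₁ = (3.523, 2.700, 2.133).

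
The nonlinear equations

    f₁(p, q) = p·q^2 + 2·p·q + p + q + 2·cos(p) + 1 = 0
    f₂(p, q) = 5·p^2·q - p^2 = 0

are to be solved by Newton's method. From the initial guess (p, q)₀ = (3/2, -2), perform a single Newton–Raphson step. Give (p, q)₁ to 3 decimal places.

At (3/2, -2): F = (0.64147, -24.750).
Jacobian J = [[q^2 + 2·q - 2·sin(p) + 1, 2·p·q + 2·p + 1], [10·p·q - 2·p, 5·p^2]].
At the point, J = [[-0.99499, -2.000], [-33.000, 11.250]] (det J = -77.19364).
Solving J·Δ = −F gives Δ = (-0.548, 0.593).
Then the next iterate is (p, q)₁ = (0.952, -1.407).

(0.952, -1.407)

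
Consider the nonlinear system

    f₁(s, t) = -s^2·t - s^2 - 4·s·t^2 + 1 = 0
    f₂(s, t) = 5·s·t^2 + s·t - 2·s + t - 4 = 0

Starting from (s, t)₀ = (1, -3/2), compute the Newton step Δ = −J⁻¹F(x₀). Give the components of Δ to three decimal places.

(-3.880, -2.140)

At (1, -3/2): F = (-7.500, 2.250).
Jacobian J = [[-2·s·t - 2·s - 4·t^2, -s^2 - 8·s·t], [5·t^2 + t - 2, 10·s·t + s + 1]].
At the point, J = [[-8.000, 11.000], [7.750, -13.000]] (det J = 18.750).
Solving J·Δ = −F gives Δ = (-3.880, -2.140).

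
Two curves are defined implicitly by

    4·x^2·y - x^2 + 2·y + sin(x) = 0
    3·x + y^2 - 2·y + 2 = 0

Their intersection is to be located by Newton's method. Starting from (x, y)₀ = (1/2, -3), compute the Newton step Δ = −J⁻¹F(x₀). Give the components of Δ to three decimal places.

(-0.167, 2.250)

At (1/2, -3): F = (-8.77057, 18.500).
Jacobian J = [[8·x·y - 2·x + cos(x), 4·x^2 + 2], [3, 2·y - 2]].
At the point, J = [[-12.12242, 3.000], [3.000, -8.000]] (det J = 87.97934).
Solving J·Δ = −F gives Δ = (-0.167, 2.250).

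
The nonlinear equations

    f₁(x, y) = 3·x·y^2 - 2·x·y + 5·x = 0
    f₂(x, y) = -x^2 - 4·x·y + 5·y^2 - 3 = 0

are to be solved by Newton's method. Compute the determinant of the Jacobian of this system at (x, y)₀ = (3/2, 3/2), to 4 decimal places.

173.2500

J = [[3·y^2 - 2·y + 5, 6·x·y - 2·x], [-2·x - 4·y, -4·x + 10·y]].
At the point, J = [[8.7500, 10.5000], [-9.0000, 9.0000]].
det J = 173.2500.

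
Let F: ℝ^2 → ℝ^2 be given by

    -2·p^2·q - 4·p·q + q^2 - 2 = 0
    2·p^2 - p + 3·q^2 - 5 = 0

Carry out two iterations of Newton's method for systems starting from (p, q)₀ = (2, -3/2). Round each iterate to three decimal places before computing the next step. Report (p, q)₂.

(-0.009, -1.624)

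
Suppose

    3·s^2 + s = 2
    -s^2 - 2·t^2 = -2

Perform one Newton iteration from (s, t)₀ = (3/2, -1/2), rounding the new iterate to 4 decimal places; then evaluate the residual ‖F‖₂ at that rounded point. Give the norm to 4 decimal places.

1.5559

At (3/2, -1/2): F = (6.2500, -0.7500).
Jacobian J = [[6·s + 1, 0], [-2·s, -4·t]].
At the point, J = [[10.0000, 0.0000], [-3.0000, 2.0000]] (det J = 20.0000).
Solving J·Δ = −F gives Δ = (-0.6250, -0.5625).
Then the next iterate is (s, t)₁ = (0.8750, -1.0625).
Re-evaluating at (0.8750, -1.0625): F = (1.171875, -1.023438), so ‖F‖₂ = 1.5559.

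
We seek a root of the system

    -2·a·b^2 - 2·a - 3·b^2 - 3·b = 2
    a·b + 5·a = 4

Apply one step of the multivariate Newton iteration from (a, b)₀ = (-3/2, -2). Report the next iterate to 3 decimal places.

At (-3/2, -2): F = (7.000, -8.500).
Jacobian J = [[-2·b^2 - 2, -4·a·b - 6·b - 3], [b + 5, a]].
At the point, J = [[-10.000, -3.000], [3.000, -1.500]] (det J = 24.000).
Solving J·Δ = −F gives Δ = (1.500, -2.667).
Then the next iterate is (a, b)₁ = (0.000, -4.667).

(0.000, -4.667)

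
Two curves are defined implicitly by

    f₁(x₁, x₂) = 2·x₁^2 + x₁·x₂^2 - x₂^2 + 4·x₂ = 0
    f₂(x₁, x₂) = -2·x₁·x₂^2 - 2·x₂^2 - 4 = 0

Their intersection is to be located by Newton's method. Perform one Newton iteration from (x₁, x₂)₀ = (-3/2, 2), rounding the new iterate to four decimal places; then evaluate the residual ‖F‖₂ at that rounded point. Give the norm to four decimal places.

At (-3/2, 2): F = (2.5000, 0.0000).
Jacobian J = [[4·x₁ + x₂^2, 2·x₁·x₂ - 2·x₂ + 4], [-2·x₂^2, -4·x₁·x₂ - 4·x₂]].
At the point, J = [[-2.0000, -6.0000], [-8.0000, 4.0000]] (det J = -56.0000).
Solving J·Δ = −F gives Δ = (0.1786, 0.3571).
Then the next iterate is (x₁, x₂)₁ = (-1.3214, 2.3571).
Re-evaluating at (-1.3214, 2.3571): F = (0.023082, -0.428654), so ‖F‖₂ = 0.4293.

0.4293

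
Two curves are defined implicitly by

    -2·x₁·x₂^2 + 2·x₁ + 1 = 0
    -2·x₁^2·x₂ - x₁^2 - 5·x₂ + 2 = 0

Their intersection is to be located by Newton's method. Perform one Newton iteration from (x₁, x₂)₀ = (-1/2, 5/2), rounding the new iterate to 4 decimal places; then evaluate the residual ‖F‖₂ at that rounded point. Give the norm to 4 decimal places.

At (-1/2, 5/2): F = (6.2500, -12.0000).
Jacobian J = [[-2·x₂^2 + 2, -4·x₁·x₂], [-4·x₁·x₂ - 2·x₁, -2·x₁^2 - 5]].
At the point, J = [[-10.5000, 5.0000], [6.0000, -5.5000]] (det J = 27.7500).
Solving J·Δ = −F gives Δ = (-0.9234, -3.1892).
Then the next iterate is (x₁, x₂)₁ = (-1.4234, -0.6892).
Re-evaluating at (-1.4234, -0.6892): F = (-0.494580, 6.212664), so ‖F‖₂ = 6.2323.

6.2323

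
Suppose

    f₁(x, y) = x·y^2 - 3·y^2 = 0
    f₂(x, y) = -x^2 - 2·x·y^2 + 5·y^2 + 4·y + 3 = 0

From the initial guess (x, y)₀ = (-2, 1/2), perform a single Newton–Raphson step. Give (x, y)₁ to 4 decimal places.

(-2.0000, 0.2500)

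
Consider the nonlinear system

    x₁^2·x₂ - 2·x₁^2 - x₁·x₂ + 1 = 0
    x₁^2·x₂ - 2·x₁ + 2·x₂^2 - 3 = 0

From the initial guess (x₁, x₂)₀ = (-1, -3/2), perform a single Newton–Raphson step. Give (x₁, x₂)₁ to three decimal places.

(-0.640, -1.028)

At (-1, -3/2): F = (-4.000, 2.000).
Jacobian J = [[2·x₁·x₂ - 4·x₁ - x₂, x₁^2 - x₁], [2·x₁·x₂ - 2, x₁^2 + 4·x₂]].
At the point, J = [[8.500, 2.000], [1.000, -5.000]] (det J = -44.500).
Solving J·Δ = −F gives Δ = (0.360, 0.472).
Then the next iterate is (x₁, x₂)₁ = (-0.640, -1.028).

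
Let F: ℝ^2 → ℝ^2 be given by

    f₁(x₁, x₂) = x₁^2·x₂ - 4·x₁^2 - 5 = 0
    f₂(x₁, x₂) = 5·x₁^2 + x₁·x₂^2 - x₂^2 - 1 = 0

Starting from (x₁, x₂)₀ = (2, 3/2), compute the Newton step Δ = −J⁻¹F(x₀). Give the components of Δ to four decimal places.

At (2, 3/2): F = (-15.0000, 21.2500).
Jacobian J = [[2·x₁·x₂ - 8·x₁, x₁^2], [10·x₁ + x₂^2, 2·x₁·x₂ - 2·x₂]].
At the point, J = [[-10.0000, 4.0000], [22.2500, 3.0000]] (det J = -119.0000).
Solving J·Δ = −F gives Δ = (-1.0924, 1.0189).

(-1.0924, 1.0189)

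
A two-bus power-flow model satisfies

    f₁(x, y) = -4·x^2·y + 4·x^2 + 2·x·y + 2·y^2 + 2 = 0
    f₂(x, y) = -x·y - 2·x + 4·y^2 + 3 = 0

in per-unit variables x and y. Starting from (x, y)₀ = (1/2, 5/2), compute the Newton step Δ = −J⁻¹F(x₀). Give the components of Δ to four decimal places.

At (1/2, 5/2): F = (15.5000, 25.7500).
Jacobian J = [[-8·x·y + 8·x + 2·y, -4·x^2 + 2·x + 4·y], [-y - 2, -x + 8·y]].
At the point, J = [[-1.0000, 10.0000], [-4.5000, 19.5000]] (det J = 25.5000).
Solving J·Δ = −F gives Δ = (-1.7549, -1.7255).

(-1.7549, -1.7255)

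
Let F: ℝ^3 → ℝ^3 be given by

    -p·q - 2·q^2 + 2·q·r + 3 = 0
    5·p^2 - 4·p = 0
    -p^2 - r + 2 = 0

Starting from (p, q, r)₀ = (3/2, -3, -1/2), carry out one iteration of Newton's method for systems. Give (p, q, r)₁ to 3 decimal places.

(1.023, -0.998, 1.182)

At (3/2, -3, -1/2): F = (-7.500, 5.250, 0.250).
Jacobian J = [[-q, -p - 4·q + 2·r, 2·q], [10·p - 4, 0, 0], [-2·p, 0, -1]].
At the point, J = [[3.000, 9.500, -6.000], [11.000, 0.000, 0.000], [-3.000, 0.000, -1.000]] (det J = 104.500).
Solving J·Δ = −F gives Δ = (-0.477, 2.002, 1.682).
Then the next iterate is (p, q, r)₁ = (1.023, -0.998, 1.182).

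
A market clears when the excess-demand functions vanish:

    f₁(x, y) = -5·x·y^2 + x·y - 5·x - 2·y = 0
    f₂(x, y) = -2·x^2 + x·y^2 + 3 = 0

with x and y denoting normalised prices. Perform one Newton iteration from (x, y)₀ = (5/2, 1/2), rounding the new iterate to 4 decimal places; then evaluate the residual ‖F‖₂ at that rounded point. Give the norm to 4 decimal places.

7.3225

At (5/2, 1/2): F = (-15.3750, -8.8750).
Jacobian J = [[-5·y^2 + y - 5, -10·x·y + x - 2], [-4·x + y^2, 2·x·y]].
At the point, J = [[-5.7500, -12.0000], [-9.7500, 2.5000]] (det J = -131.3750).
Solving J·Δ = −F gives Δ = (-1.1032, -0.7526).
Then the next iterate is (x, y)₁ = (1.3968, -0.2526).
Re-evaluating at (1.3968, -0.2526): F = (-7.277258, -0.812975), so ‖F‖₂ = 7.3225.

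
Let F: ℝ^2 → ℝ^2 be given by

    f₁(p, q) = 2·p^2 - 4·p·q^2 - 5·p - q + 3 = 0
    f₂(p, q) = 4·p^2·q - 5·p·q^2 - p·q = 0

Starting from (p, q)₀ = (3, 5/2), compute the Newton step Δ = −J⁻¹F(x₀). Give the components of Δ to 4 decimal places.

At (3, 5/2): F = (-71.5000, -11.2500).
Jacobian J = [[4·p - 4·q^2 - 5, -8·p·q - 1], [8·p·q - 5·q^2 - q, 4·p^2 - 10·p·q - p]].
At the point, J = [[-18.0000, -61.0000], [26.2500, -42.0000]] (det J = 2357.2500).
Solving J·Δ = −F gives Δ = (-0.9828, -0.8821).

(-0.9828, -0.8821)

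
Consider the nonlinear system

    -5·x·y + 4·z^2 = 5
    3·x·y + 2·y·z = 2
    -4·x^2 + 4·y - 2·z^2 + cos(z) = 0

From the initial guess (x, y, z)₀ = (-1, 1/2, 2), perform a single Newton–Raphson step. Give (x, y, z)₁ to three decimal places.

At (-1, 1/2, 2): F = (13.500, -1.500, -10.41615).
Jacobian J = [[-5·y, -5·x, 8·z], [3·y, 3·x + 2·z, 2·y], [-8·x, 4, -4·z - sin(z)]].
At the point, J = [[-2.500, 5.000, 16.000], [1.500, 1.000, 1.000], [8.000, 4.000, -8.90930]] (det J = 107.09297).
Solving J·Δ = −F gives Δ = (2.078, -1.597, -0.020).
Then the next iterate is (x, y, z)₁ = (1.078, -1.097, 1.980).

(1.078, -1.097, 1.980)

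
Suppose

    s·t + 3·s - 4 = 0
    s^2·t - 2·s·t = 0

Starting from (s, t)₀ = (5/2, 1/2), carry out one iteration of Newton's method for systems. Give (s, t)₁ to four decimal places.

At (5/2, 1/2): F = (4.7500, 0.6250).
Jacobian J = [[t + 3, s], [2·s·t - 2·t, s^2 - 2·s]].
At the point, J = [[3.5000, 2.5000], [1.5000, 1.2500]] (det J = 0.6250).
Solving J·Δ = −F gives Δ = (-7.0000, 7.9000).
Then the next iterate is (s, t)₁ = (-4.5000, 8.4000).

(-4.5000, 8.4000)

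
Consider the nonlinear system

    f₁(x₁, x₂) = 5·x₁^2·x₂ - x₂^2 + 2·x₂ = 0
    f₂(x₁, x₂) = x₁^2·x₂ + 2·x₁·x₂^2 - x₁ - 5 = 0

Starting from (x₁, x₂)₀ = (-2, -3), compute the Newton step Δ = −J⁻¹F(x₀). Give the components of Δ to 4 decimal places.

At (-2, -3): F = (-75.0000, -51.0000).
Jacobian J = [[10·x₁·x₂, 5·x₁^2 - 2·x₂ + 2], [2·x₁·x₂ + 2·x₂^2 - 1, x₁^2 + 4·x₁·x₂]].
At the point, J = [[60.0000, 28.0000], [29.0000, 28.0000]] (det J = 868.0000).
Solving J·Δ = −F gives Δ = (0.7742, 1.0196).

(0.7742, 1.0196)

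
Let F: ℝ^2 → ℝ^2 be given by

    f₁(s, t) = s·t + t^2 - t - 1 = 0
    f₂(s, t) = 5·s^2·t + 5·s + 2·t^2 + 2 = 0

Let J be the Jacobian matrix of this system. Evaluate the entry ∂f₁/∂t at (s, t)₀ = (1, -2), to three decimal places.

-4.000

∂f₁/∂t = s + 2·t - 1.
At (1, -2) this is -4.000.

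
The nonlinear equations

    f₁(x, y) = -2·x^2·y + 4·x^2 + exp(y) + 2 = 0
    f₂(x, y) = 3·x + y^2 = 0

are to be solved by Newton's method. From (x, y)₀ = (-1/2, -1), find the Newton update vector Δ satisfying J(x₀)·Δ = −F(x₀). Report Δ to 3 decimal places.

At (-1/2, -1): F = (3.86788, -0.500).
Jacobian J = [[-4·x·y + 8·x, -2·x^2 + exp(y)], [3, 2·y]].
At the point, J = [[-6.000, -0.13212], [3.000, -2.000]] (det J = 12.39636).
Solving J·Δ = −F gives Δ = (0.629, 0.694).

(0.629, 0.694)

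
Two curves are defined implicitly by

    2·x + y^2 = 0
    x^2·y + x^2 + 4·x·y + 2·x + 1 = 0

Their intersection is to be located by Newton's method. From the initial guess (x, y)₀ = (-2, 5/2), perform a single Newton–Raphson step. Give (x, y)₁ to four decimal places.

(-20.0000, 9.2500)

At (-2, 5/2): F = (2.2500, -9.0000).
Jacobian J = [[2, 2·y], [2·x·y + 2·x + 4·y + 2, x^2 + 4·x]].
At the point, J = [[2.0000, 5.0000], [-2.0000, -4.0000]] (det J = 2.0000).
Solving J·Δ = −F gives Δ = (-18.0000, 6.7500).
Then the next iterate is (x, y)₁ = (-20.0000, 9.2500).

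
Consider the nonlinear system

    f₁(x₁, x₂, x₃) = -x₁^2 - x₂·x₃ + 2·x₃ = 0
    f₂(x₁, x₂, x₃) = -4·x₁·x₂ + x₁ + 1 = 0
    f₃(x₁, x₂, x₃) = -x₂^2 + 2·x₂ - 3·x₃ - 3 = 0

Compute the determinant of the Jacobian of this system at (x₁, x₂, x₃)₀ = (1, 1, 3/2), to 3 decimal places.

-10.500

J = [[-2·x₁, -x₃, -x₂ + 2], [-4·x₂ + 1, -4·x₁, 0], [0, -2·x₂ + 2, -3]].
At the point, J = [[-2.000, -1.500, 1.000], [-3.000, -4.000, 0.000], [0.000, 0.000, -3.000]].
det J = -10.500.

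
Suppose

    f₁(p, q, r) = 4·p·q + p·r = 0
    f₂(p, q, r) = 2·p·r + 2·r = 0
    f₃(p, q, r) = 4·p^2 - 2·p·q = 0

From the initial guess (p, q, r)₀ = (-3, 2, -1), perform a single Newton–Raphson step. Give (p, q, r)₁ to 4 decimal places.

(-1.4842, 1.0737, -0.7579)

At (-3, 2, -1): F = (-21.0000, 4.0000, 48.0000).
Jacobian J = [[4·q + r, 4·p, p], [2·r, 0, 2·p + 2], [8·p - 2·q, -2·p, 0]].
At the point, J = [[7.0000, -12.0000, -3.0000], [-2.0000, 0.0000, -4.0000], [-28.0000, 6.0000, 0.0000]] (det J = -1140.0000).
Solving J·Δ = −F gives Δ = (1.5158, -0.9263, 0.2421).
Then the next iterate is (p, q, r)₁ = (-1.4842, 1.0737, -0.7579).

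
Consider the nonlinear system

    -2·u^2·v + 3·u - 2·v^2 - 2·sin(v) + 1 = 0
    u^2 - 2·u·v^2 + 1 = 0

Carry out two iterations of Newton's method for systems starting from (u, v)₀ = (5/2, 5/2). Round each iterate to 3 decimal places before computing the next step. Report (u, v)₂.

At (5/2, 5/2): F = (-36.44694, -24.000).
Jacobian J = [[-4·u·v + 3, -2·u^2 - 4·v - 2·cos(v)], [2·u - 2·v^2, -4·u·v]].
At the point, J = [[-22.000, -20.89771], [-7.500, -25.000]] (det J = 393.26715).
Solving J·Δ = −F gives Δ = (-1.042, -0.648).
Then the next iterate is (u, v)₁ = (1.458, 1.852).
Round to (1.458, 1.852) and repeat: F = (-11.28108, -6.87584), J = [[-7.80086, -11.10450], [-3.94381, -10.80086]].
Δ = (-1.124, -0.226), so (u, v)₂ = (0.334, 1.626).

(0.334, 1.626)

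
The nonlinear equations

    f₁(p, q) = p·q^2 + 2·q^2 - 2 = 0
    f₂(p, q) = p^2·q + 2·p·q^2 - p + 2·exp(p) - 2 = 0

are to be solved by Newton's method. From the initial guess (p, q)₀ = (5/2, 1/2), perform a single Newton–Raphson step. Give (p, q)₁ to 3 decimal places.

(1.473, 0.751)

At (5/2, 1/2): F = (-0.875, 24.23999).
Jacobian J = [[q^2, 2·p·q + 4·q], [2·p·q + 2·q^2 + 2·exp(p) - 1, p^2 + 4·p·q]].
At the point, J = [[0.250, 4.500], [26.36499, 11.250]] (det J = -115.82995).
Solving J·Δ = −F gives Δ = (-1.027, 0.251).
Then the next iterate is (p, q)₁ = (1.473, 0.751).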